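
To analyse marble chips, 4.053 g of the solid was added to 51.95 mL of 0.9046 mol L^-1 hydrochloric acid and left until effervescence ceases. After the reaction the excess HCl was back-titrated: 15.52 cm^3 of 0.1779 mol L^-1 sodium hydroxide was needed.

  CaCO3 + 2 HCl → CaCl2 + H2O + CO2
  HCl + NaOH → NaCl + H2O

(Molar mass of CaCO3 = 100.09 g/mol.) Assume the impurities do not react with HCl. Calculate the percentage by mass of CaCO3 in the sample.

n(HCl) added = 0.05195 × 0.9046 = 0.04699 mol
n(NaOH) used in back-titration = 0.01552 × 0.1779 = 2.761 × 10^-3 mol
n(HCl) left over = 2.761 × 10^-3 mol (1:1 ratio)
n(HCl) consumed by analyte = 0.04699 − 2.761 × 10^-3 = 0.04423 mol
From the 1:2 ratio, n(CaCO3) = 1/2 × 0.04423 = 0.02212 mol
mass of CaCO3 = 0.02212 × 100.09 = 2.214 g
% CaCO3 = 2.214 / 4.053 × 100 = 54.62 %

54.62 %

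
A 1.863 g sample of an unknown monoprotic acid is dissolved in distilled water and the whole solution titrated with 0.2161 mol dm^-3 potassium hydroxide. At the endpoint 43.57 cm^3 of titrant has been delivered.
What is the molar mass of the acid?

n(KOH) = 0.04357 L × 0.2161 mol/L = 9.415 × 10^-3 mol
n(HA) = 9.415 × 10^-3 mol (1:1 ratio)
M = m / n = 1.863 g / 9.415 × 10^-3 mol = 197.9 g/mol

197.9 g/mol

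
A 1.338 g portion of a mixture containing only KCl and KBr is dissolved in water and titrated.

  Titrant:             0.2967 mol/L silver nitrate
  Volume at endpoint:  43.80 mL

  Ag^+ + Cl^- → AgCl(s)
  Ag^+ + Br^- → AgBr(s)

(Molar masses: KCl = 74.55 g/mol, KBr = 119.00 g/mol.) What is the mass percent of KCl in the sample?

n(AgNO3) = 0.04380 × 0.2967 = 0.01300 mol
Let x = n(KCl), y = n(KBr).
Titrant: 1x + 1y = 0.01300;  mass: 74.55x + 119.00y = 1.338
Solving, x = 4.690 × 10^-3 mol, y = 8.306 × 10^-3 mol
mass of KCl = 4.690 × 10^-3 × 74.55 = 0.3496 g
% KCl = 0.3496 / 1.338 × 100 = 26.13 %

26.13 %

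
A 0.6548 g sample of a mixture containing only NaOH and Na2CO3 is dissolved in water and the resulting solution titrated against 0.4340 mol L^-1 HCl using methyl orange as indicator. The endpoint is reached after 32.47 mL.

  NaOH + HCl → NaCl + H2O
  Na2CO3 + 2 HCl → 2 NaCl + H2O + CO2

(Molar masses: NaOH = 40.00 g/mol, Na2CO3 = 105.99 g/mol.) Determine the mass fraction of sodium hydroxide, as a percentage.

n(HCl) = 0.03247 × 0.4340 = 0.01409 mol
Let x = n(NaOH), y = n(Na2CO3).
Titrant: 1x + 2y = 0.01409;  mass: 40.00x + 105.99y = 0.6548
Solving, x = 7.080 × 10^-3 mol, y = 3.506 × 10^-3 mol
mass of NaOH = 7.080 × 10^-3 × 40.00 = 0.2832 g
% NaOH = 0.2832 / 0.6548 × 100 = 43.25 %

43.25 %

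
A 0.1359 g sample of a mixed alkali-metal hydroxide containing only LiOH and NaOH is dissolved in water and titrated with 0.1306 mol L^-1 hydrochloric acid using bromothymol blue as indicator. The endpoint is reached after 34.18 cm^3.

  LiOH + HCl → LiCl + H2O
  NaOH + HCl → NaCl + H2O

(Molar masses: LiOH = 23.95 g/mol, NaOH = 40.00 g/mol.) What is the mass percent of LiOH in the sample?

n(HCl) = 0.03418 × 0.1306 = 4.464 × 10^-3 mol
Let x = n(LiOH), y = n(NaOH).
Titrant: 1x + 1y = 4.464 × 10^-3;  mass: 23.95x + 40.00y = 0.1359
Solving, x = 2.658 × 10^-3 mol, y = 1.806 × 10^-3 mol
mass of LiOH = 2.658 × 10^-3 × 23.95 = 0.06365 g
% LiOH = 0.06365 / 0.1359 × 100 = 46.84 %

46.84 %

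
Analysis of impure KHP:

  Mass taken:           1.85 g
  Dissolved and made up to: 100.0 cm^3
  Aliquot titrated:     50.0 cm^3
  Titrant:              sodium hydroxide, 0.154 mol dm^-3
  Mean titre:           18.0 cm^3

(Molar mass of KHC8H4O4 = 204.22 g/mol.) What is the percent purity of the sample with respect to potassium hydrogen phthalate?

KHC8H4O4 + NaOH → KNaC8H4O4 + H2O
n(NaOH) per titration = 0.0180 × 0.154 = 2.77 × 10^-3 mol
n(KHC8H4O4) in each aliquot = 2.77 × 10^-3 mol (1:1 ratio)
n(KHC8H4O4) in the whole flask = 2.77 × 10^-3 × 100.0/50.0 = 5.54 × 10^-3 mol
mass of KHC8H4O4 = 5.54 × 10^-3 × 204.22 = 1.13 g
% KHC8H4O4 = 1.13 / 1.85 × 100 = 61.2 %

61.2 %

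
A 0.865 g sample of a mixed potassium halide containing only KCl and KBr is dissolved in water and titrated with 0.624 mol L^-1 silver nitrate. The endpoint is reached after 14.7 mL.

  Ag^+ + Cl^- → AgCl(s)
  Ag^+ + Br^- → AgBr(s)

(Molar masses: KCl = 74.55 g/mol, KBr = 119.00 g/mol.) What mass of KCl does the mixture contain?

0.380 g

n(AgNO3) = 0.0147 × 0.624 = 9.17 × 10^-3 mol
Let x = n(KCl), y = n(KBr).
Titrant: 1x + 1y = 9.17 × 10^-3;  mass: 74.55x + 119.00y = 0.865
Solving, x = 5.10 × 10^-3 mol, y = 4.08 × 10^-3 mol
mass of KCl = 5.10 × 10^-3 × 74.55 = 0.380 g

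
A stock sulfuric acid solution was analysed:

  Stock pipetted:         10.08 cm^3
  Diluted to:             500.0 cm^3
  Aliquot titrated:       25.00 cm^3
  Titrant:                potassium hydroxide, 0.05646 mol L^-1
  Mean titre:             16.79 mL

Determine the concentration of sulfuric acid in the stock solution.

H2SO4 + 2 KOH → K2SO4 + 2 H2O
n(KOH) = 0.01679 × 0.05646 = 9.480 × 10^-4 mol
From the 1:2 ratio, n(H2SO4) in the aliquot = 1/2 × 9.480 × 10^-4 = 4.740 × 10^-4 mol
[H2SO4]_dilute = 4.740 × 10^-4 / 0.02500 = 0.01896 mol/L
Dilution factor = 500.0 / 10.08 = 49.60
[H2SO4]_stock = 0.01896 × 49.60 = 0.9404 mol/L

0.9404 mol/L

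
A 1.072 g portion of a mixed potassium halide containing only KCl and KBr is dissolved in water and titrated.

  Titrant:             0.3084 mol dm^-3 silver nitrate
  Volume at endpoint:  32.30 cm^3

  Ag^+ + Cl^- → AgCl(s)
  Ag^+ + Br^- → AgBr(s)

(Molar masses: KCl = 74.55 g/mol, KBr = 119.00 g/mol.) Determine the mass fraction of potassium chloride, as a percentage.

17.74 %

n(AgNO3) = 0.03230 × 0.3084 = 9.961 × 10^-3 mol
Let x = n(KCl), y = n(KBr).
Titrant: 1x + 1y = 9.961 × 10^-3;  mass: 74.55x + 119.00y = 1.072
Solving, x = 2.551 × 10^-3 mol, y = 7.410 × 10^-3 mol
mass of KCl = 2.551 × 10^-3 × 74.55 = 0.1902 g
% KCl = 0.1902 / 1.072 × 100 = 17.74 %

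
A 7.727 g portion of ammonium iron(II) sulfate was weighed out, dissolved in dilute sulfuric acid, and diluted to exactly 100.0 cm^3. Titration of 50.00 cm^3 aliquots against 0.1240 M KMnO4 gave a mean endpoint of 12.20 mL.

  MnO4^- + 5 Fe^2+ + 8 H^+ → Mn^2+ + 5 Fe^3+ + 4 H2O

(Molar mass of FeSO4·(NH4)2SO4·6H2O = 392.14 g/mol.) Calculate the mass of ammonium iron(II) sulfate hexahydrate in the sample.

n(KMnO4) per titration = 0.01220 × 0.1240 = 1.513 × 10^-3 mol
From the 5:1 ratio, n(FeSO4·(NH4)2SO4·6H2O) in each aliquot = 5/1 × 1.513 × 10^-3 = 7.564 × 10^-3 mol
n(FeSO4·(NH4)2SO4·6H2O) in the whole flask = 7.564 × 10^-3 × 100.0/50.00 = 0.01513 mol
mass of FeSO4·(NH4)2SO4·6H2O = 0.01513 × 392.14 = 5.932 g

5.932 g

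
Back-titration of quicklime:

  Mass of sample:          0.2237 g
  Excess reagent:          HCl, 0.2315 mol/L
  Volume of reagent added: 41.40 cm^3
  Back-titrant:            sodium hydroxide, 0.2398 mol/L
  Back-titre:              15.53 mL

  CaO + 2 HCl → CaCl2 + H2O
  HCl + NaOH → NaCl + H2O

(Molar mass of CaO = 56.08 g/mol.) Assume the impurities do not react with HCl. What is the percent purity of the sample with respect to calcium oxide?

n(HCl) added = 0.04140 × 0.2315 = 9.584 × 10^-3 mol
n(NaOH) used in back-titration = 0.01553 × 0.2398 = 3.724 × 10^-3 mol
n(HCl) left over = 3.724 × 10^-3 mol (1:1 ratio)
n(HCl) consumed by analyte = 9.584 × 10^-3 − 3.724 × 10^-3 = 5.860 × 10^-3 mol
From the 1:2 ratio, n(CaO) = 1/2 × 5.860 × 10^-3 = 2.930 × 10^-3 mol
mass of CaO = 2.930 × 10^-3 × 56.08 = 0.1643 g
% CaO = 0.1643 / 0.2237 × 100 = 73.45 %

73.45 %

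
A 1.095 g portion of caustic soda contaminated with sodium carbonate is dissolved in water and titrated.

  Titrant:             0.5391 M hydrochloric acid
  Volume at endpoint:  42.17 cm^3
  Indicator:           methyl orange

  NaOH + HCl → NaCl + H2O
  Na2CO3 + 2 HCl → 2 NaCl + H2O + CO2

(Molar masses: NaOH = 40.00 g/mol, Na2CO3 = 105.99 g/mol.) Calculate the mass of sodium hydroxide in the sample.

0.3379 g

n(HCl) = 0.04217 × 0.5391 = 0.02273 mol
Let x = n(NaOH), y = n(Na2CO3).
Titrant: 1x + 2y = 0.02273;  mass: 40.00x + 105.99y = 1.095
Solving, x = 8.448 × 10^-3 mol, y = 7.143 × 10^-3 mol
mass of NaOH = 8.448 × 10^-3 × 40.00 = 0.3379 g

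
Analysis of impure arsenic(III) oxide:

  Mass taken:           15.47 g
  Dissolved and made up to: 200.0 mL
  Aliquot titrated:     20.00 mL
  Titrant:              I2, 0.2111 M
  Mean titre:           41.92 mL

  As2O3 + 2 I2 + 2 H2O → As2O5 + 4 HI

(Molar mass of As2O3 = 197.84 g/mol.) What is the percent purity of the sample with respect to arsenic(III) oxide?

56.59 %

n(I2) per titration = 0.04192 × 0.2111 = 8.849 × 10^-3 mol
From the 1:2 ratio, n(As2O3) in each aliquot = 1/2 × 8.849 × 10^-3 = 4.425 × 10^-3 mol
n(As2O3) in the whole flask = 4.425 × 10^-3 × 200.0/20.00 = 0.04425 mol
mass of As2O3 = 0.04425 × 197.84 = 8.754 g
% As2O3 = 8.754 / 15.47 × 100 = 56.59 %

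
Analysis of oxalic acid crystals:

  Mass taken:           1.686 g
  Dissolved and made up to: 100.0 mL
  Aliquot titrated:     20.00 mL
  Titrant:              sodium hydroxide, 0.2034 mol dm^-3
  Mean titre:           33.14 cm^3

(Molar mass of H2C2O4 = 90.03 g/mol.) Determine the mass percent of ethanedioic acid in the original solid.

H2C2O4 + 2 NaOH → Na2C2O4 + 2 H2O
n(NaOH) per titration = 0.03314 × 0.2034 = 6.741 × 10^-3 mol
From the 1:2 ratio, n(H2C2O4) in each aliquot = 1/2 × 6.741 × 10^-3 = 3.370 × 10^-3 mol
n(H2C2O4) in the whole flask = 3.370 × 10^-3 × 100.0/20.00 = 0.01685 mol
mass of H2C2O4 = 0.01685 × 90.03 = 1.517 g
% H2C2O4 = 1.517 / 1.686 × 100 = 89.99 %

89.99 %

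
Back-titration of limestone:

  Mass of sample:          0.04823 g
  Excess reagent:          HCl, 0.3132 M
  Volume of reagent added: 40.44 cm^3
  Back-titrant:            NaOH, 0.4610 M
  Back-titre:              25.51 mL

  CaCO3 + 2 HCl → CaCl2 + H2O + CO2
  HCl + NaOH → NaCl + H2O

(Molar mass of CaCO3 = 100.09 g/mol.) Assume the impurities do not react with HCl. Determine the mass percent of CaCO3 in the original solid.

93.98 %

n(HCl) added = 0.04044 × 0.3132 = 0.01267 mol
n(NaOH) used in back-titration = 0.02551 × 0.4610 = 0.01176 mol
n(HCl) left over = 0.01176 mol (1:1 ratio)
n(HCl) consumed by analyte = 0.01267 − 0.01176 = 9.057 × 10^-4 mol
From the 1:2 ratio, n(CaCO3) = 1/2 × 9.057 × 10^-4 = 4.528 × 10^-4 mol
mass of CaCO3 = 4.528 × 10^-4 × 100.09 = 0.04533 g
% CaCO3 = 0.04533 / 0.04823 × 100 = 93.98 %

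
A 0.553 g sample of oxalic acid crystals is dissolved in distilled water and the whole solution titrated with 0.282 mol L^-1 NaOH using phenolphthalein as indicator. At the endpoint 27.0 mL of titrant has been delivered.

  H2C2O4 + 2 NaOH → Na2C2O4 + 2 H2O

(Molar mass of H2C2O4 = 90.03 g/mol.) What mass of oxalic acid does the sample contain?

0.343 g

n(NaOH) = 0.0270 L × 0.282 mol/L = 7.61 × 10^-3 mol
From the 1:2 ratio, n(H2C2O4) = 1/2 × 7.61 × 10^-3 = 3.81 × 10^-3 mol
mass of H2C2O4 = 3.81 × 10^-3 × 90.03 g/mol = 0.343 g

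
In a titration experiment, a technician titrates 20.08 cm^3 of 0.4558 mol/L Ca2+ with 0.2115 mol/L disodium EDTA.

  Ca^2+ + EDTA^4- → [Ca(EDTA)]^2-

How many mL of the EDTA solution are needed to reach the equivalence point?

43.27 mL

n(Ca2+) = 0.02008 L × 0.4558 mol/L = 9.152 × 10^-3 mol
n(EDTA) = 9.152 × 10^-3 mol (1:1 stoichiometry)
V(EDTA) = 9.152 × 10^-3 mol / 0.2115 mol/L = 0.04327 L = 43.27 mL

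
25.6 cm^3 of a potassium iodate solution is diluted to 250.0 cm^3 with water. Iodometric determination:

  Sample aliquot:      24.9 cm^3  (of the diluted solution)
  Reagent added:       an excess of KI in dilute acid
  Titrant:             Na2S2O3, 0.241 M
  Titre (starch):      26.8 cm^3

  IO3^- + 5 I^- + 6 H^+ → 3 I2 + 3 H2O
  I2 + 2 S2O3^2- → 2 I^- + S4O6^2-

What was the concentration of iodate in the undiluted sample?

0.422 M

n(S2O3^2-) = 0.0268 × 0.241 = 6.46 × 10^-3 mol
n(I2) = n(S2O3^2-)/2 = 3.23 × 10^-3 mol
From the 1:3 ratio, n(IO3^-) in the aliquot = 1/3 × 3.23 × 10^-3 = 1.08 × 10^-3 mol
[IO3^-]_dilute = 1.08 × 10^-3 / 0.0249 = 0.0432 mol/L
[IO3^-]_original = 0.0432 × 250.0/25.6 = 0.422 mol/L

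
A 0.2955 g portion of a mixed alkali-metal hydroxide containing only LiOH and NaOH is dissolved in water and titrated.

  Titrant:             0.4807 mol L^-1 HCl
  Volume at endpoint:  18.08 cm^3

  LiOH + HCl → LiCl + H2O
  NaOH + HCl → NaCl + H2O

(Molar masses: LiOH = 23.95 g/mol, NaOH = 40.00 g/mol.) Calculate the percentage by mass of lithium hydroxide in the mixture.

n(HCl) = 0.01808 × 0.4807 = 8.691 × 10^-3 mol
Let x = n(LiOH), y = n(NaOH).
Titrant: 1x + 1y = 8.691 × 10^-3;  mass: 23.95x + 40.00y = 0.2955
Solving, x = 3.249 × 10^-3 mol, y = 5.442 × 10^-3 mol
mass of LiOH = 3.249 × 10^-3 × 23.95 = 0.07781 g
% LiOH = 0.07781 / 0.2955 × 100 = 26.33 %

26.33 %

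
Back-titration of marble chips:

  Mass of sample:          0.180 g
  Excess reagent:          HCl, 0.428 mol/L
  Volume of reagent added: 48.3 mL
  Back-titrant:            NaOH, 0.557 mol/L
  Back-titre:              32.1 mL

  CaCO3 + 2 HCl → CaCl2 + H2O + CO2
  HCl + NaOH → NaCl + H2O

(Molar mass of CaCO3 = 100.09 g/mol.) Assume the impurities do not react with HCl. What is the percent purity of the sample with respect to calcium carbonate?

n(HCl) added = 0.0483 × 0.428 = 0.0207 mol
n(NaOH) used in back-titration = 0.0321 × 0.557 = 0.0179 mol
n(HCl) left over = 0.0179 mol (1:1 ratio)
n(HCl) consumed by analyte = 0.0207 − 0.0179 = 2.79 × 10^-3 mol
From the 1:2 ratio, n(CaCO3) = 1/2 × 2.79 × 10^-3 = 1.40 × 10^-3 mol
mass of CaCO3 = 1.40 × 10^-3 × 100.09 = 0.140 g
% CaCO3 = 0.140 / 0.180 × 100 = 77.6 %

77.6 %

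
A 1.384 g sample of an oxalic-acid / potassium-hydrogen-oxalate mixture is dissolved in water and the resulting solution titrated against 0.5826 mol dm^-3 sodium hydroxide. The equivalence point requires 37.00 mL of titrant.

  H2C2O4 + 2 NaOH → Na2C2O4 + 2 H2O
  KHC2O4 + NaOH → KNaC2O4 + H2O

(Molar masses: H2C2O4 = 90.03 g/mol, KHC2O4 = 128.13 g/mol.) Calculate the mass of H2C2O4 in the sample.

0.7463 g

n(NaOH) = 0.03700 × 0.5826 = 0.02156 mol
Let x = n(H2C2O4), y = n(KHC2O4).
Titrant: 2x + 1y = 0.02156;  mass: 90.03x + 128.13y = 1.384
Solving, x = 8.290 × 10^-3 mol, y = 4.977 × 10^-3 mol
mass of H2C2O4 = 8.290 × 10^-3 × 90.03 = 0.7463 g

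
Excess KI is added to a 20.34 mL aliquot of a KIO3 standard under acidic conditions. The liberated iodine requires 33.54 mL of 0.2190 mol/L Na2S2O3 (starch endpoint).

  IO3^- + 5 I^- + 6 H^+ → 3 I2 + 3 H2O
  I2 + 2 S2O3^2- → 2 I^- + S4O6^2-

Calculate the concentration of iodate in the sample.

n(S2O3^2-) = 0.03354 × 0.2190 = 7.345 × 10^-3 mol
n(I2) = n(S2O3^2-)/2 = 3.673 × 10^-3 mol
From the 1:3 ratio, n(IO3^-) in the aliquot = 1/3 × 3.673 × 10^-3 = 1.224 × 10^-3 mol
[IO3^-] = 1.224 × 10^-3 / 0.02034 = 0.06019 mol/L

0.06019 mol/L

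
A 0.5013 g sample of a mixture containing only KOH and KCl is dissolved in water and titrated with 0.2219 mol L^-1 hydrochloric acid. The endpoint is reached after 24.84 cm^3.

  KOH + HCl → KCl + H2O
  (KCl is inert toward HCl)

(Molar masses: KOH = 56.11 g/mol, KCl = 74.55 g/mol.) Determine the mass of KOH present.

n(HCl) = 0.02484 × 0.2219 = 5.512 × 10^-3 mol
Let x = n(KOH), y = n(KCl).
Titrant: 1x = 5.512 × 10^-3;  mass: 56.11x + 74.55y = 0.5013
Solving, x = 5.512 × 10^-3 mol, y = 2.576 × 10^-3 mol
mass of KOH = 5.512 × 10^-3 × 56.11 = 0.3093 g

0.3093 g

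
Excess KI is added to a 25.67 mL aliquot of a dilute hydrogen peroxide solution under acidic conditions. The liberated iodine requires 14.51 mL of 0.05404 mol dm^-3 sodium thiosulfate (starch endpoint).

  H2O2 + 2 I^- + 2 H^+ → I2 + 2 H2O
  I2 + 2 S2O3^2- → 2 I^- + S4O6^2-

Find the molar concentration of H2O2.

0.01527 mol/L

n(S2O3^2-) = 0.01451 × 0.05404 = 7.841 × 10^-4 mol
n(I2) = n(S2O3^2-)/2 = 3.921 × 10^-4 mol
n(H2O2) in the aliquot = 3.921 × 10^-4 mol (1:1 ratio)
[H2O2] = 3.921 × 10^-4 / 0.02567 = 0.01527 mol/L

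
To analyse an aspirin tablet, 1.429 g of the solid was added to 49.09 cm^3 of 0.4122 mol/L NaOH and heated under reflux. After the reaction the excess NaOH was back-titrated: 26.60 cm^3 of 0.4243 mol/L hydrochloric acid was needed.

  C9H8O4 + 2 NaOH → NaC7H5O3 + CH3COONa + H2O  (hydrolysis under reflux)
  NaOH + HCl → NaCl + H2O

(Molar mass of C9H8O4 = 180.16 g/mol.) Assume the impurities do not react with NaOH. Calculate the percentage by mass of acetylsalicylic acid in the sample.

56.41 %

n(NaOH) added = 0.04909 × 0.4122 = 0.02023 mol
n(HCl) used in back-titration = 0.02660 × 0.4243 = 0.01129 mol
n(NaOH) left over = 0.01129 mol (1:1 ratio)
n(NaOH) consumed by analyte = 0.02023 − 0.01129 = 8.949 × 10^-3 mol
From the 1:2 ratio, n(C9H8O4) = 1/2 × 8.949 × 10^-3 = 4.474 × 10^-3 mol
mass of C9H8O4 = 4.474 × 10^-3 × 180.16 = 0.8061 g
% C9H8O4 = 0.8061 / 1.429 × 100 = 56.41 %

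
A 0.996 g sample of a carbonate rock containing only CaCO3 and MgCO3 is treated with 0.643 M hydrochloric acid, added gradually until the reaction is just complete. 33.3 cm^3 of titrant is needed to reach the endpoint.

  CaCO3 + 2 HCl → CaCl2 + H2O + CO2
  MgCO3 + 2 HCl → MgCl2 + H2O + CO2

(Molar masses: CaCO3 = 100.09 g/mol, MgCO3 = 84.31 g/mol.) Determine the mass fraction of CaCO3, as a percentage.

59.5 %

n(HCl) = 0.0333 × 0.643 = 0.0214 mol
Let x = n(CaCO3), y = n(MgCO3).
Titrant: 2x + 2y = 0.0214;  mass: 100.09x + 84.31y = 0.996
Solving, x = 5.92 × 10^-3 mol, y = 4.79 × 10^-3 mol
mass of CaCO3 = 5.92 × 10^-3 × 100.09 = 0.592 g
% CaCO3 = 0.592 / 0.996 × 100 = 59.5 %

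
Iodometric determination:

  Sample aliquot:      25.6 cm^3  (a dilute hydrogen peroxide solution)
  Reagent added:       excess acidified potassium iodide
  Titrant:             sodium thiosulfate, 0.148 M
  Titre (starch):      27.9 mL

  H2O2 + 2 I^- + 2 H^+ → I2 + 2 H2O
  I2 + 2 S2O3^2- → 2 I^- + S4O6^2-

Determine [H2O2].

n(S2O3^2-) = 0.0279 × 0.148 = 4.13 × 10^-3 mol
n(I2) = n(S2O3^2-)/2 = 2.06 × 10^-3 mol
n(H2O2) in the aliquot = 2.06 × 10^-3 mol (1:1 ratio)
[H2O2] = 2.06 × 10^-3 / 0.0256 = 0.0806 mol/L

0.0806 M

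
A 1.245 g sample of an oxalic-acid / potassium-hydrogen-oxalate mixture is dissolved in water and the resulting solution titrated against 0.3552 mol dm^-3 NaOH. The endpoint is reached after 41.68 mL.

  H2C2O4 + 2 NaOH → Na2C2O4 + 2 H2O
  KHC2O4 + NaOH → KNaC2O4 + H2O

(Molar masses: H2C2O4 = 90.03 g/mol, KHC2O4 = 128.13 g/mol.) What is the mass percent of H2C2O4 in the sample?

28.36 %

n(NaOH) = 0.04168 × 0.3552 = 0.01480 mol
Let x = n(H2C2O4), y = n(KHC2O4).
Titrant: 2x + 1y = 0.01480;  mass: 90.03x + 128.13y = 1.245
Solving, x = 3.922 × 10^-3 mol, y = 6.961 × 10^-3 mol
mass of H2C2O4 = 3.922 × 10^-3 × 90.03 = 0.3531 g
% H2C2O4 = 0.3531 / 1.245 × 100 = 28.36 %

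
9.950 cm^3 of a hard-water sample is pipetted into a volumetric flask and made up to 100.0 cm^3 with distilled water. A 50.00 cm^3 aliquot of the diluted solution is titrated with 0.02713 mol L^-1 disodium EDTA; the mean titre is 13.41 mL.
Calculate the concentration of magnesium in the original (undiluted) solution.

Mg^2+ + EDTA^4- → [Mg(EDTA)]^2-
n(EDTA) = 0.01341 × 0.02713 = 3.638 × 10^-4 mol
n(Mg2+) in the aliquot = 3.638 × 10^-4 mol (1:1 ratio)
[Mg2+]_dilute = 3.638 × 10^-4 / 0.05000 = 0.007276 mol/L
Dilution factor = 100.0 / 9.950 = 10.05
[Mg2+]_stock = 0.007276 × 10.05 = 0.07313 mol/L

0.07313 mol/L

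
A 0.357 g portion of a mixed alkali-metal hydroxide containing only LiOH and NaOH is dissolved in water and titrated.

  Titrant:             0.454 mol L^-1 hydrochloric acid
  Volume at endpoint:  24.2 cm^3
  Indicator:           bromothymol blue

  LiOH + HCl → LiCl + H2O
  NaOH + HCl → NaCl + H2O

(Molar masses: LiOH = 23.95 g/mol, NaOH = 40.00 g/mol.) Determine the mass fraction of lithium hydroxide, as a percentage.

n(HCl) = 0.0242 × 0.454 = 0.0110 mol
Let x = n(LiOH), y = n(NaOH).
Titrant: 1x + 1y = 0.0110;  mass: 23.95x + 40.00y = 0.357
Solving, x = 5.14 × 10^-3 mol, y = 5.85 × 10^-3 mol
mass of LiOH = 5.14 × 10^-3 × 23.95 = 0.123 g
% LiOH = 0.123 / 0.357 × 100 = 34.5 %

34.5 %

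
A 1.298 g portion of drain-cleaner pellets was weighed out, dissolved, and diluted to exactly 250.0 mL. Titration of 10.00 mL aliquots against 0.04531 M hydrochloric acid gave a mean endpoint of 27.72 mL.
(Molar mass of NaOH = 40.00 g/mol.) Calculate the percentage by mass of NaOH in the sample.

NaOH + HCl → NaCl + H2O
n(HCl) per titration = 0.02772 × 0.04531 = 1.256 × 10^-3 mol
n(NaOH) in each aliquot = 1.256 × 10^-3 mol (1:1 ratio)
n(NaOH) in the whole flask = 1.256 × 10^-3 × 250.0/10.00 = 0.03140 mol
mass of NaOH = 0.03140 × 40.00 = 1.256 g
% NaOH = 1.256 / 1.298 × 100 = 96.76 %

96.76 %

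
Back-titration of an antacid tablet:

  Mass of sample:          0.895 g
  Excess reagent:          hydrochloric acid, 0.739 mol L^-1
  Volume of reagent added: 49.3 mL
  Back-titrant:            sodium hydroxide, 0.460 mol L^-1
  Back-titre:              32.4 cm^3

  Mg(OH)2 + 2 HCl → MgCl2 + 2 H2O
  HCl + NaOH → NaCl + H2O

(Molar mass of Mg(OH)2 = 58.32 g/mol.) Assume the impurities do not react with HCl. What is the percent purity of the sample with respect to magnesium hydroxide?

70.1 %

n(HCl) added = 0.0493 × 0.739 = 0.0364 mol
n(NaOH) used in back-titration = 0.0324 × 0.460 = 0.0149 mol
n(HCl) left over = 0.0149 mol (1:1 ratio)
n(HCl) consumed by analyte = 0.0364 − 0.0149 = 0.0215 mol
From the 1:2 ratio, n(Mg(OH)2) = 1/2 × 0.0215 = 0.0108 mol
mass of Mg(OH)2 = 0.0108 × 58.32 = 0.628 g
% Mg(OH)2 = 0.628 / 0.895 × 100 = 70.1 %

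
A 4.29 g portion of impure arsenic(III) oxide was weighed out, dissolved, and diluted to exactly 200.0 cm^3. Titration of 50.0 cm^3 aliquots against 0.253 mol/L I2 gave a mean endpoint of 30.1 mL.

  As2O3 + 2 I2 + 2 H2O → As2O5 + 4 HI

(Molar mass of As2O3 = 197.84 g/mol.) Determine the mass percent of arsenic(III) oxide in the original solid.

n(I2) per titration = 0.0301 × 0.253 = 7.62 × 10^-3 mol
From the 1:2 ratio, n(As2O3) in each aliquot = 1/2 × 7.62 × 10^-3 = 3.81 × 10^-3 mol
n(As2O3) in the whole flask = 3.81 × 10^-3 × 200.0/50.0 = 0.0152 mol
mass of As2O3 = 0.0152 × 197.84 = 3.01 g
% As2O3 = 3.01 / 4.29 × 100 = 70.2 %

70.2 %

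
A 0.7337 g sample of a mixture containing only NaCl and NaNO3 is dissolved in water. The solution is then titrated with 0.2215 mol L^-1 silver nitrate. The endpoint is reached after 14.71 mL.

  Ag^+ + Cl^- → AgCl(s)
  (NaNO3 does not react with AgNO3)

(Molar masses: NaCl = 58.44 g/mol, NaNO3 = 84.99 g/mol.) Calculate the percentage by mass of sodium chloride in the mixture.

n(AgNO3) = 0.01471 × 0.2215 = 3.258 × 10^-3 mol
Let x = n(NaCl), y = n(NaNO3).
Titrant: 1x = 3.258 × 10^-3;  mass: 58.44x + 84.99y = 0.7337
Solving, x = 3.258 × 10^-3 mol, y = 6.392 × 10^-3 mol
mass of NaCl = 3.258 × 10^-3 × 58.44 = 0.1904 g
% NaCl = 0.1904 / 0.7337 × 100 = 25.95 %

25.95 %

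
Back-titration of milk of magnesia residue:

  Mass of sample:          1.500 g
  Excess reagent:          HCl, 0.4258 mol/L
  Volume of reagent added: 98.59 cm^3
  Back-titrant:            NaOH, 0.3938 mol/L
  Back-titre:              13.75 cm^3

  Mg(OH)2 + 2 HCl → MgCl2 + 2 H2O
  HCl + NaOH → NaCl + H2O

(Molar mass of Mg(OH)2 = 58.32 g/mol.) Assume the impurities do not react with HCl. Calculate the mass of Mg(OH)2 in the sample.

n(HCl) added = 0.09859 × 0.4258 = 0.04198 mol
n(NaOH) used in back-titration = 0.01375 × 0.3938 = 5.415 × 10^-3 mol
n(HCl) left over = 5.415 × 10^-3 mol (1:1 ratio)
n(HCl) consumed by analyte = 0.04198 − 5.415 × 10^-3 = 0.03656 mol
From the 1:2 ratio, n(Mg(OH)2) = 1/2 × 0.03656 = 0.01828 mol
mass of Mg(OH)2 = 0.01828 × 58.32 = 1.066 g

1.066 g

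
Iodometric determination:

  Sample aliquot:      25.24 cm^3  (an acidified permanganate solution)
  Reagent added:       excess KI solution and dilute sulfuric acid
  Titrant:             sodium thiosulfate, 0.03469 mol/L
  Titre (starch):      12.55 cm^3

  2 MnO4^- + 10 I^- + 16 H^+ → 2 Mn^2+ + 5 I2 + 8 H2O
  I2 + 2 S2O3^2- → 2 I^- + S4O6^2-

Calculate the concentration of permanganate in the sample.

0.003450 mol/L

n(S2O3^2-) = 0.01255 × 0.03469 = 4.354 × 10^-4 mol
n(I2) = n(S2O3^2-)/2 = 2.177 × 10^-4 mol
From the 2:5 ratio, n(MnO4^-) in the aliquot = 2/5 × 2.177 × 10^-4 = 8.707 × 10^-5 mol
[MnO4^-] = 8.707 × 10^-5 / 0.02524 = 0.003450 mol/L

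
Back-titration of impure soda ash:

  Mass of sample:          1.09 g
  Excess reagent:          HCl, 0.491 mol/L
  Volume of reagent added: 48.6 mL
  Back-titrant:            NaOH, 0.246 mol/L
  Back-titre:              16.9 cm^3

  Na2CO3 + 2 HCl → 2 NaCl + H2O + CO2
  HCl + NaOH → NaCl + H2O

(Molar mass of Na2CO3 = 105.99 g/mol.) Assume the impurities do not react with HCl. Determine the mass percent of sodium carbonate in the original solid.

95.8 %

n(HCl) added = 0.0486 × 0.491 = 0.0239 mol
n(NaOH) used in back-titration = 0.0169 × 0.246 = 4.16 × 10^-3 mol
n(HCl) left over = 4.16 × 10^-3 mol (1:1 ratio)
n(HCl) consumed by analyte = 0.0239 − 4.16 × 10^-3 = 0.0197 mol
From the 1:2 ratio, n(Na2CO3) = 1/2 × 0.0197 = 9.85 × 10^-3 mol
mass of Na2CO3 = 9.85 × 10^-3 × 105.99 = 1.04 g
% Na2CO3 = 1.04 / 1.09 × 100 = 95.8 %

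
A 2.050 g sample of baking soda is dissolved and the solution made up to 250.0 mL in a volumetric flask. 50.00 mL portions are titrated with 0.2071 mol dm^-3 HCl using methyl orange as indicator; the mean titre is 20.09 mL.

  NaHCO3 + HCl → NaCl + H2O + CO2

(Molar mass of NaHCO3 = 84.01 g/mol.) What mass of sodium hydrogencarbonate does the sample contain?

n(HCl) per titration = 0.02009 × 0.2071 = 4.161 × 10^-3 mol
n(NaHCO3) in each aliquot = 4.161 × 10^-3 mol (1:1 ratio)
n(NaHCO3) in the whole flask = 4.161 × 10^-3 × 250.0/50.00 = 0.02080 mol
mass of NaHCO3 = 0.02080 × 84.01 = 1.748 g

1.748 g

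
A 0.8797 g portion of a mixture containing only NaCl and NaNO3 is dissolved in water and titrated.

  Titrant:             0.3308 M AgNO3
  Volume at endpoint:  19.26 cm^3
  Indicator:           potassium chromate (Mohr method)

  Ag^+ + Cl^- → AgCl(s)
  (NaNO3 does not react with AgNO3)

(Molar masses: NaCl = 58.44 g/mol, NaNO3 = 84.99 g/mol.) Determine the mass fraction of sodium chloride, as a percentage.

42.33 %

n(AgNO3) = 0.01926 × 0.3308 = 6.371 × 10^-3 mol
Let x = n(NaCl), y = n(NaNO3).
Titrant: 1x = 6.371 × 10^-3;  mass: 58.44x + 84.99y = 0.8797
Solving, x = 6.371 × 10^-3 mol, y = 5.970 × 10^-3 mol
mass of NaCl = 6.371 × 10^-3 × 58.44 = 0.3723 g
% NaCl = 0.3723 / 0.8797 × 100 = 42.33 %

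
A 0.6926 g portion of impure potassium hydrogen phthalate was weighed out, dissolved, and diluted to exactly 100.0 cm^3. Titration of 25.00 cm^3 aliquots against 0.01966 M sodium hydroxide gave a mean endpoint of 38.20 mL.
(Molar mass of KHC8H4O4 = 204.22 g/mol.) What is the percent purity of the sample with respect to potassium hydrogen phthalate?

88.58 %

KHC8H4O4 + NaOH → KNaC8H4O4 + H2O
n(NaOH) per titration = 0.03820 × 0.01966 = 7.510 × 10^-4 mol
n(KHC8H4O4) in each aliquot = 7.510 × 10^-4 mol (1:1 ratio)
n(KHC8H4O4) in the whole flask = 7.510 × 10^-4 × 100.0/25.00 = 3.004 × 10^-3 mol
mass of KHC8H4O4 = 3.004 × 10^-3 × 204.22 = 0.6135 g
% KHC8H4O4 = 0.6135 / 0.6926 × 100 = 88.58 %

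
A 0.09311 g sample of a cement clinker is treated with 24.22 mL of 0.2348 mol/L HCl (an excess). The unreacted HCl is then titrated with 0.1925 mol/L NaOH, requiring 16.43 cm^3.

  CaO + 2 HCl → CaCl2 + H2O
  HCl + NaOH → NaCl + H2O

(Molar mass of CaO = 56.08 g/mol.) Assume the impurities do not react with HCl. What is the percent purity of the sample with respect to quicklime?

n(HCl) added = 0.02422 × 0.2348 = 5.687 × 10^-3 mol
n(NaOH) used in back-titration = 0.01643 × 0.1925 = 3.163 × 10^-3 mol
n(HCl) left over = 3.163 × 10^-3 mol (1:1 ratio)
n(HCl) consumed by analyte = 5.687 × 10^-3 − 3.163 × 10^-3 = 2.524 × 10^-3 mol
From the 1:2 ratio, n(CaO) = 1/2 × 2.524 × 10^-3 = 1.262 × 10^-3 mol
mass of CaO = 1.262 × 10^-3 × 56.08 = 0.07078 g
% CaO = 0.07078 / 0.09311 × 100 = 76.01 %

76.01 %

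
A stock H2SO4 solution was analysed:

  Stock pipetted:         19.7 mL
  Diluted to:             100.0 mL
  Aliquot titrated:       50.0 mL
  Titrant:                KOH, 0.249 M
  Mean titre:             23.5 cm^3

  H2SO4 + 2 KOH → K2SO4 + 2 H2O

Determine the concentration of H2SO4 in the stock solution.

n(KOH) = 0.0235 × 0.249 = 5.85 × 10^-3 mol
From the 1:2 ratio, n(H2SO4) in the aliquot = 1/2 × 5.85 × 10^-3 = 2.93 × 10^-3 mol
[H2SO4]_dilute = 2.93 × 10^-3 / 0.0500 = 0.0585 mol/L
Dilution factor = 100.0 / 19.7 = 5.076
[H2SO4]_stock = 0.0585 × 5.076 = 0.297 mol/L

0.297 M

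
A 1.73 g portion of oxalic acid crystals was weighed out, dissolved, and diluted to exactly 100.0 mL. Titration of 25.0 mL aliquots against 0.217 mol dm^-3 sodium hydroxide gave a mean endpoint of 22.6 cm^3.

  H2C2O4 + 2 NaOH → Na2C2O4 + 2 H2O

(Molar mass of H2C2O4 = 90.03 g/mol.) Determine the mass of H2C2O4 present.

0.883 g

n(NaOH) per titration = 0.0226 × 0.217 = 4.90 × 10^-3 mol
From the 1:2 ratio, n(H2C2O4) in each aliquot = 1/2 × 4.90 × 10^-3 = 2.45 × 10^-3 mol
n(H2C2O4) in the whole flask = 2.45 × 10^-3 × 100.0/25.0 = 9.81 × 10^-3 mol
mass of H2C2O4 = 9.81 × 10^-3 × 90.03 = 0.883 g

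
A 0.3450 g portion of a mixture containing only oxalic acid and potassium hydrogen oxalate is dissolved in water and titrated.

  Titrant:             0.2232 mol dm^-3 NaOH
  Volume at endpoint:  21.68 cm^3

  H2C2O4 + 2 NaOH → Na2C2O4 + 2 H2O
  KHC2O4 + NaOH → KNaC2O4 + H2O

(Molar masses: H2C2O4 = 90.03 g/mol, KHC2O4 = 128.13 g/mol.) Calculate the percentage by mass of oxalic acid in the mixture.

43.17 %

n(NaOH) = 0.02168 × 0.2232 = 4.839 × 10^-3 mol
Let x = n(H2C2O4), y = n(KHC2O4).
Titrant: 2x + 1y = 4.839 × 10^-3;  mass: 90.03x + 128.13y = 0.3450
Solving, x = 1.654 × 10^-3 mol, y = 1.530 × 10^-3 mol
mass of H2C2O4 = 1.654 × 10^-3 × 90.03 = 0.1489 g
% H2C2O4 = 0.1489 / 0.3450 × 100 = 43.17 %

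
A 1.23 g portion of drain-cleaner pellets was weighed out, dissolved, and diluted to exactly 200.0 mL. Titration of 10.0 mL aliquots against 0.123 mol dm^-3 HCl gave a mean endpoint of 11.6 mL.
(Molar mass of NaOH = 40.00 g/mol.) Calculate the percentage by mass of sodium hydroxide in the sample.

92.8 %

NaOH + HCl → NaCl + H2O
n(HCl) per titration = 0.0116 × 0.123 = 1.43 × 10^-3 mol
n(NaOH) in each aliquot = 1.43 × 10^-3 mol (1:1 ratio)
n(NaOH) in the whole flask = 1.43 × 10^-3 × 200.0/10.0 = 0.0285 mol
mass of NaOH = 0.0285 × 40.00 = 1.14 g
% NaOH = 1.14 / 1.23 × 100 = 92.8 %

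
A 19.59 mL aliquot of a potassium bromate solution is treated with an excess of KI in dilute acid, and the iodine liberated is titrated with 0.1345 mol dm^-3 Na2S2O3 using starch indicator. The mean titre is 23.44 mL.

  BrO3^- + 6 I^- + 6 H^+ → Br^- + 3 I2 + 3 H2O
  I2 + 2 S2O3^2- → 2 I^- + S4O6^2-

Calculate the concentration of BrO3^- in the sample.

0.02682 mol/L

n(S2O3^2-) = 0.02344 × 0.1345 = 3.153 × 10^-3 mol
n(I2) = n(S2O3^2-)/2 = 1.576 × 10^-3 mol
From the 1:3 ratio, n(BrO3^-) in the aliquot = 1/3 × 1.576 × 10^-3 = 5.254 × 10^-4 mol
[BrO3^-] = 5.254 × 10^-4 / 0.01959 = 0.02682 mol/L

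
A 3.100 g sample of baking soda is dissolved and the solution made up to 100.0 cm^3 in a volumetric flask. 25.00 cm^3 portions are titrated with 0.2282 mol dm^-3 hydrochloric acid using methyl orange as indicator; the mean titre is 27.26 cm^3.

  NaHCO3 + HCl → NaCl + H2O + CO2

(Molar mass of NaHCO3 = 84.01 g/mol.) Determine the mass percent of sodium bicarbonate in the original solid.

n(HCl) per titration = 0.02726 × 0.2282 = 6.221 × 10^-3 mol
n(NaHCO3) in each aliquot = 6.221 × 10^-3 mol (1:1 ratio)
n(NaHCO3) in the whole flask = 6.221 × 10^-3 × 100.0/25.00 = 0.02488 mol
mass of NaHCO3 = 0.02488 × 84.01 = 2.090 g
% NaHCO3 = 2.090 / 3.100 × 100 = 67.43 %

67.43 %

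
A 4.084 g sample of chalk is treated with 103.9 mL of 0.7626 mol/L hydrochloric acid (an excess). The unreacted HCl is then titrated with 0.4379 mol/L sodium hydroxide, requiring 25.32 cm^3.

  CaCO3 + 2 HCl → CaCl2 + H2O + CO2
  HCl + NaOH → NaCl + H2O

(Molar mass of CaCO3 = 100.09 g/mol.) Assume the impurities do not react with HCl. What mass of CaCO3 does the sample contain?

3.410 g

n(HCl) added = 0.1039 × 0.7626 = 0.07923 mol
n(NaOH) used in back-titration = 0.02532 × 0.4379 = 0.01109 mol
n(HCl) left over = 0.01109 mol (1:1 ratio)
n(HCl) consumed by analyte = 0.07923 − 0.01109 = 0.06815 mol
From the 1:2 ratio, n(CaCO3) = 1/2 × 0.06815 = 0.03407 mol
mass of CaCO3 = 0.03407 × 100.09 = 3.410 g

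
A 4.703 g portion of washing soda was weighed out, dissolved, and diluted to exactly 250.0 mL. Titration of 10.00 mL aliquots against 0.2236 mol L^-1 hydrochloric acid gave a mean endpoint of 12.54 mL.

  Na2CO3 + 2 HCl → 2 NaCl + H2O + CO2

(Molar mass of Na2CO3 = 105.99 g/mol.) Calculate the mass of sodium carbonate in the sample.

n(HCl) per titration = 0.01254 × 0.2236 = 2.804 × 10^-3 mol
From the 1:2 ratio, n(Na2CO3) in each aliquot = 1/2 × 2.804 × 10^-3 = 1.402 × 10^-3 mol
n(Na2CO3) in the whole flask = 1.402 × 10^-3 × 250.0/10.00 = 0.03505 mol
mass of Na2CO3 = 0.03505 × 105.99 = 3.715 g

3.715 g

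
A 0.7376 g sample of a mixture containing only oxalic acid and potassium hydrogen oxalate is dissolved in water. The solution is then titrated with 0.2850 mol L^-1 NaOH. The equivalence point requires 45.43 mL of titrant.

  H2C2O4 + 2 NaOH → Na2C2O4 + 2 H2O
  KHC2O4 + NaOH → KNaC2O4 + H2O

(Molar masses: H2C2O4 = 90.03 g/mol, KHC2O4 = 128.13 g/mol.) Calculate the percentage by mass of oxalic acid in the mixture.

67.65 %

n(NaOH) = 0.04543 × 0.2850 = 0.01295 mol
Let x = n(H2C2O4), y = n(KHC2O4).
Titrant: 2x + 1y = 0.01295;  mass: 90.03x + 128.13y = 0.7376
Solving, x = 5.543 × 10^-3 mol, y = 1.862 × 10^-3 mol
mass of H2C2O4 = 5.543 × 10^-3 × 90.03 = 0.4990 g
% H2C2O4 = 0.4990 / 0.7376 × 100 = 67.65 %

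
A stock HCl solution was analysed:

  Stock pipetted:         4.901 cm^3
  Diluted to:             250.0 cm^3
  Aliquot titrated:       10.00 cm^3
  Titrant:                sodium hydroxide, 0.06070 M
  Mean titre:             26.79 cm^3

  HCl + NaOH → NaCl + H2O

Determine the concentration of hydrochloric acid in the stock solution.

n(NaOH) = 0.02679 × 0.06070 = 1.626 × 10^-3 mol
n(HCl) in the aliquot = 1.626 × 10^-3 mol (1:1 ratio)
[HCl]_dilute = 1.626 × 10^-3 / 0.01000 = 0.1626 mol/L
Dilution factor = 250.0 / 4.901 = 51.01
[HCl]_stock = 0.1626 × 51.01 = 8.295 mol/L

8.295 M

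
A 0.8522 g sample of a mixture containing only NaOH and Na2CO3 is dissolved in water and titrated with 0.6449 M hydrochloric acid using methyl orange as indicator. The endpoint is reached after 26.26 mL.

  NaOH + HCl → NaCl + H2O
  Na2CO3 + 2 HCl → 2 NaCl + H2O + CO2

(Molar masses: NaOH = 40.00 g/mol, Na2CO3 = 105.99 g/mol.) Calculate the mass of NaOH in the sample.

n(HCl) = 0.02626 × 0.6449 = 0.01694 mol
Let x = n(NaOH), y = n(Na2CO3).
Titrant: 1x + 2y = 0.01694;  mass: 40.00x + 105.99y = 0.8522
Solving, x = 3.484 × 10^-3 mol, y = 6.726 × 10^-3 mol
mass of NaOH = 3.484 × 10^-3 × 40.00 = 0.1394 g

0.1394 g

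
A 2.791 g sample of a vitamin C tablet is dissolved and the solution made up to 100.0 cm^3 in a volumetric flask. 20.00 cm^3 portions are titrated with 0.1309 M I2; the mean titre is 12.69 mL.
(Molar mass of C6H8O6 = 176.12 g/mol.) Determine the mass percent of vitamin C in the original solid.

52.41 %

C6H8O6 + I2 → C6H6O6 + 2 HI
n(I2) per titration = 0.01269 × 0.1309 = 1.661 × 10^-3 mol
n(C6H8O6) in each aliquot = 1.661 × 10^-3 mol (1:1 ratio)
n(C6H8O6) in the whole flask = 1.661 × 10^-3 × 100.0/20.00 = 8.306 × 10^-3 mol
mass of C6H8O6 = 8.306 × 10^-3 × 176.12 = 1.463 g
% C6H8O6 = 1.463 / 2.791 × 100 = 52.41 %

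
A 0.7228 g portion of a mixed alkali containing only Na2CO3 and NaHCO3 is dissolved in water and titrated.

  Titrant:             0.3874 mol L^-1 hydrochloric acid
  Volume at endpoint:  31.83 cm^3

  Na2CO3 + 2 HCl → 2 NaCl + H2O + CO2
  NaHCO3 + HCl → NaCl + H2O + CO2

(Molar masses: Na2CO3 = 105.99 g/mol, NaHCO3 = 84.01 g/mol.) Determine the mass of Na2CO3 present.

n(HCl) = 0.03183 × 0.3874 = 0.01233 mol
Let x = n(Na2CO3), y = n(NaHCO3).
Titrant: 2x + 1y = 0.01233;  mass: 105.99x + 84.01y = 0.7228
Solving, x = 5.048 × 10^-3 mol, y = 2.235 × 10^-3 mol
mass of Na2CO3 = 5.048 × 10^-3 × 105.99 = 0.5350 g

0.5350 g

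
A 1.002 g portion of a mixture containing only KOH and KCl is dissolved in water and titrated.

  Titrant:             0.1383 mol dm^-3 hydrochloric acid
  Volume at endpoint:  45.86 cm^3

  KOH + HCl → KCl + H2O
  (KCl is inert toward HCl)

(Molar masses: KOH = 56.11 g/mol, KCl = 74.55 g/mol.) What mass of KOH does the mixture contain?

0.3559 g

n(HCl) = 0.04586 × 0.1383 = 6.342 × 10^-3 mol
Let x = n(KOH), y = n(KCl).
Titrant: 1x = 6.342 × 10^-3;  mass: 56.11x + 74.55y = 1.002
Solving, x = 6.342 × 10^-3 mol, y = 8.667 × 10^-3 mol
mass of KOH = 6.342 × 10^-3 × 56.11 = 0.3559 g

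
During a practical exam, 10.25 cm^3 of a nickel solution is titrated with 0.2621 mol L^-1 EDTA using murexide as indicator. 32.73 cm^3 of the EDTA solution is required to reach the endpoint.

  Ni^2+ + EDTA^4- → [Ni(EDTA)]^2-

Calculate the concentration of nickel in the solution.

n(EDTA) = 0.03273 L × 0.2621 mol/L = 8.579 × 10^-3 mol
n(Ni2+) = 8.579 × 10^-3 mol (1:1 mole ratio)
[Ni2+] = 8.579 × 10^-3 mol / 0.01025 L = 0.8369 mol/L

0.8369 mol/L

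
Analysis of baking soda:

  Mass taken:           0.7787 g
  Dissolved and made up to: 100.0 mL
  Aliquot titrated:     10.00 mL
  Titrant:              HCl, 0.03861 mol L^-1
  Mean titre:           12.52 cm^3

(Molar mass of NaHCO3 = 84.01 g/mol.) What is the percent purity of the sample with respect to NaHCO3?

52.15 %

NaHCO3 + HCl → NaCl + H2O + CO2
n(HCl) per titration = 0.01252 × 0.03861 = 4.834 × 10^-4 mol
n(NaHCO3) in each aliquot = 4.834 × 10^-4 mol (1:1 ratio)
n(NaHCO3) in the whole flask = 4.834 × 10^-4 × 100.0/10.00 = 4.834 × 10^-3 mol
mass of NaHCO3 = 4.834 × 10^-3 × 84.01 = 0.4061 g
% NaHCO3 = 0.4061 / 0.7787 × 100 = 52.15 %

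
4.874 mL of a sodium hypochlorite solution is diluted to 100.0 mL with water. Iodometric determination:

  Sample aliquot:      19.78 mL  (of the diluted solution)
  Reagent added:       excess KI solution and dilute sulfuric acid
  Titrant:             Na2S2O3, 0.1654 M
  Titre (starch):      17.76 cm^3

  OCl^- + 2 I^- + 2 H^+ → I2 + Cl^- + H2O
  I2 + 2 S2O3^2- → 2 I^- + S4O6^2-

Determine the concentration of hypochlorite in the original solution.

1.523 M

n(S2O3^2-) = 0.01776 × 0.1654 = 2.938 × 10^-3 mol
n(I2) = n(S2O3^2-)/2 = 1.469 × 10^-3 mol
n(OCl^-) in the aliquot = 1.469 × 10^-3 mol (1:1 ratio)
[OCl^-]_dilute = 1.469 × 10^-3 / 0.01978 = 0.07425 mol/L
[OCl^-]_original = 0.07425 × 100.0/4.874 = 1.523 mol/L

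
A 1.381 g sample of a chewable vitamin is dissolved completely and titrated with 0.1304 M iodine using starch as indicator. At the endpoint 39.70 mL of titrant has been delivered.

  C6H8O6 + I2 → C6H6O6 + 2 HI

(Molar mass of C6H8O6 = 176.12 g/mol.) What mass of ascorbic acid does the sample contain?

0.9118 g

n(I2) = 0.03970 L × 0.1304 mol/L = 5.177 × 10^-3 mol
n(C6H8O6) = 5.177 × 10^-3 mol (1:1 ratio)
mass of C6H8O6 = 5.177 × 10^-3 × 176.12 g/mol = 0.9118 g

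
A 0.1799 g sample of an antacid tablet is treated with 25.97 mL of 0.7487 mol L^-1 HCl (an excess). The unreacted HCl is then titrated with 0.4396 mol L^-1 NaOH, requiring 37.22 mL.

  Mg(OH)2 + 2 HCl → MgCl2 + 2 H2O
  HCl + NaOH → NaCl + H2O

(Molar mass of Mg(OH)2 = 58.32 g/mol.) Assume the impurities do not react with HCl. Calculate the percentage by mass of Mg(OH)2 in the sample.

n(HCl) added = 0.02597 × 0.7487 = 0.01944 mol
n(NaOH) used in back-titration = 0.03722 × 0.4396 = 0.01636 mol
n(HCl) left over = 0.01636 mol (1:1 ratio)
n(HCl) consumed by analyte = 0.01944 − 0.01636 = 3.082 × 10^-3 mol
From the 1:2 ratio, n(Mg(OH)2) = 1/2 × 3.082 × 10^-3 = 1.541 × 10^-3 mol
mass of Mg(OH)2 = 1.541 × 10^-3 × 58.32 = 0.08987 g
% Mg(OH)2 = 0.08987 / 0.1799 × 100 = 49.95 %

49.95 %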